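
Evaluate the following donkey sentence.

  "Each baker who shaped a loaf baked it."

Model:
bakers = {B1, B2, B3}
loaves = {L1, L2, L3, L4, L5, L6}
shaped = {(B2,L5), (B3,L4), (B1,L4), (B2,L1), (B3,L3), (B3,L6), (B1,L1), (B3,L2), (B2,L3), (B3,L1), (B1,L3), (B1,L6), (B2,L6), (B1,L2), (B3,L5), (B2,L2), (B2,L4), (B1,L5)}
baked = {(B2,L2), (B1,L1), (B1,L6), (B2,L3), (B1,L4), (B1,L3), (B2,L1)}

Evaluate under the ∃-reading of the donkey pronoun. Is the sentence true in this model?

False

"it" takes "a loaf" as antecedent — a donkey pronoun bound across the clause boundary.
Weak reading: every baker b with some shaped-loaf has at least one shaped-loaf l such that baked(b,l).
Per baker: B1:✓  B2:✓  B3:✗
B3 has no witness among its shaped-loaves.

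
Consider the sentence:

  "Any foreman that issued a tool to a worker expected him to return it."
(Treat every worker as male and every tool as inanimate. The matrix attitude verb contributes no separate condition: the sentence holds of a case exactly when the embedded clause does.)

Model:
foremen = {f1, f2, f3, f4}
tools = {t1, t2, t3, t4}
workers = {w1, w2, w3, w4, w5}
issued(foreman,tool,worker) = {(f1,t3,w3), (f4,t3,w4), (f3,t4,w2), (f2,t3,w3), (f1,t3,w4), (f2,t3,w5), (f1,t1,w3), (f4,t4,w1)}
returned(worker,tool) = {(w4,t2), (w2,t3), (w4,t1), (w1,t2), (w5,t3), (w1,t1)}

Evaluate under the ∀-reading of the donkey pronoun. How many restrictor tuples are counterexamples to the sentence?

"him" takes "a worker" as antecedent and "it" takes "a tool"; both are donkey pronouns co-varying with the restrictor.
Strong reading: for every (f,t,w) with issued(f,t,w), returned(w,t).
Restrictor triples: (f1,t1,w3)→returned(w3,t1) ✗  (f1,t3,w3)→returned(w3,t3) ✗  (f1,t3,w4)→returned(w4,t3) ✗  (f2,t3,w3)→returned(w3,t3) ✗  (f2,t3,w5)→returned(w5,t3) ✓  (f3,t4,w2)→returned(w2,t4) ✗  (f4,t3,w4)→returned(w4,t3) ✗  (f4,t4,w1)→returned(w1,t4) ✗
Counterexamples (restrictor triples failing the scope): 7.

7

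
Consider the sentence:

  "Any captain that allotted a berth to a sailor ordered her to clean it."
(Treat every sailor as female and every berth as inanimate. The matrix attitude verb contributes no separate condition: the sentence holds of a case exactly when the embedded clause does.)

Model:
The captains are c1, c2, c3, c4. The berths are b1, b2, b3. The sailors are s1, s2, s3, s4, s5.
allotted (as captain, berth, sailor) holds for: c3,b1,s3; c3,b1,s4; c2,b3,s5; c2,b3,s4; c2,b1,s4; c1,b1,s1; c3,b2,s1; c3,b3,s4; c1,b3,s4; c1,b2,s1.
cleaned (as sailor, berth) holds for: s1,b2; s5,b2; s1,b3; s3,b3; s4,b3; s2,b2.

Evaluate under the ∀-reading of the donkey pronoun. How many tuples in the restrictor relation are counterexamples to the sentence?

5

"her" takes "a sailor" as antecedent and "it" takes "a berth"; both are donkey pronouns co-varying with the restrictor.
Strong reading: for every (c,b,s) with allotted(c,b,s), cleaned(s,b).
Restrictor triples: (c1,b1,s1)→cleaned(s1,b1) ✗  (c1,b2,s1)→cleaned(s1,b2) ✓  (c1,b3,s4)→cleaned(s4,b3) ✓  (c2,b1,s4)→cleaned(s4,b1) ✗  (c2,b3,s4)→cleaned(s4,b3) ✓  (c2,b3,s5)→cleaned(s5,b3) ✗  (c3,b1,s3)→cleaned(s3,b1) ✗  (c3,b1,s4)→cleaned(s4,b1) ✗  (c3,b2,s1)→cleaned(s1,b2) ✓  (c3,b3,s4)→cleaned(s4,b3) ✓
Counterexamples (restrictor triples failing the scope): 5.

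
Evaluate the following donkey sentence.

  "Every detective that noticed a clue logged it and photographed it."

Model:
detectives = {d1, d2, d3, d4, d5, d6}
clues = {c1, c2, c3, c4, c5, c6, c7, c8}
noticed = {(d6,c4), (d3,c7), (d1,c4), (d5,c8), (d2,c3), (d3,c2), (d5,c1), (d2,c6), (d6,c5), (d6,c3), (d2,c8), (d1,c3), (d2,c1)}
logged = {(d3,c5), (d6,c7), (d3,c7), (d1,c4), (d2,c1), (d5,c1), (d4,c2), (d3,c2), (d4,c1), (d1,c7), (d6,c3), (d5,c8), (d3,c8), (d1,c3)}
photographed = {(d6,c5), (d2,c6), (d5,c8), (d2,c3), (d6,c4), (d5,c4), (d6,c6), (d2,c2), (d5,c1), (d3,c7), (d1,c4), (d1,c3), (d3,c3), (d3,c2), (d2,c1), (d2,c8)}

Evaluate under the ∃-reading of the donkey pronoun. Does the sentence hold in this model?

"it" takes "a clue" as antecedent — a donkey pronoun bound across the clause boundary.
Weak reading: every detective d with some noticed-clue has at least one noticed-clue c such that logged(d,c) ∧ photographed(d,c).
Per detective: d1:✓  d2:✓  d3:✓  d5:✓  d6:✗
d6 has no witness among its noticed-clues.

False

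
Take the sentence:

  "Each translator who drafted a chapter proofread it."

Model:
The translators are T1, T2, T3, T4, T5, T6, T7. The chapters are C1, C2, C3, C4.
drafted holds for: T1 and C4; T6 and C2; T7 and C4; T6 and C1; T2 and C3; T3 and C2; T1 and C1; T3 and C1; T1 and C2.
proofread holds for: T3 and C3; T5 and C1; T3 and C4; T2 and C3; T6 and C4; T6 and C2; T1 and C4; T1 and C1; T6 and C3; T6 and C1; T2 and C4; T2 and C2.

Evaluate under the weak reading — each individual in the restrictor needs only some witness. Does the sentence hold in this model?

"it" takes "a chapter" as antecedent — a donkey pronoun bound across the clause boundary.
Weak reading: every translator t with some drafted-chapter has at least one drafted-chapter c such that proofread(t,c).
Per translator: T1:✓  T2:✓  T3:✗  T6:✓  T7:✗
T3 has no witness among its drafted-chapters.

False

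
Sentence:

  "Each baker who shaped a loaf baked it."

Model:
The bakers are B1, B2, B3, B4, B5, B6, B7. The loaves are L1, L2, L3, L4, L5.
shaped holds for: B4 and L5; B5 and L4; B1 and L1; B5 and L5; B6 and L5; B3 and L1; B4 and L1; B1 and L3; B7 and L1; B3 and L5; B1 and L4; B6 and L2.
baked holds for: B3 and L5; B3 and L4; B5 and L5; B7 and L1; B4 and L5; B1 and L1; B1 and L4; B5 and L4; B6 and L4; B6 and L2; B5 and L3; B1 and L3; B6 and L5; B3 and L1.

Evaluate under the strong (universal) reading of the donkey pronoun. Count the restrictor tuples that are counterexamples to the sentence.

1

"it" takes "a loaf" as antecedent — a donkey pronoun bound across the clause boundary.
Strong reading: for every (b,l) with shaped(b,l), baked(b,l).
Restrictor pairs: (B1,L1) ✓  (B1,L3) ✓  (B1,L4) ✓  (B3,L1) ✓  (B3,L5) ✓  (B4,L1) ✗  (B4,L5) ✓  (B5,L4) ✓  (B5,L5) ✓  (B6,L2) ✓  (B6,L5) ✓  (B7,L1) ✓
Counterexamples (restrictor pairs failing the scope): 1.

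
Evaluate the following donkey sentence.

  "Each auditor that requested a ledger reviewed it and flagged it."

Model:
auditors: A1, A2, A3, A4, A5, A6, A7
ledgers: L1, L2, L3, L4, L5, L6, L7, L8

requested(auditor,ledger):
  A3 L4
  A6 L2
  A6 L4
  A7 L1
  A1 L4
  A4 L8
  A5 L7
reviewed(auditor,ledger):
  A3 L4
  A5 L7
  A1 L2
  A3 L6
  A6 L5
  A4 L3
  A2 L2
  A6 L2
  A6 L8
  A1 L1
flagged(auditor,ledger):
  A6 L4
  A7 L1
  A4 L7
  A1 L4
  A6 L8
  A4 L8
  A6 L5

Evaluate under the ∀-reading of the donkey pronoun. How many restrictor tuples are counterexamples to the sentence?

"it" takes "a ledger" as antecedent — a donkey pronoun bound across the clause boundary.
Strong reading: for every (a,l) with requested(a,l), reviewed(a,l) ∧ flagged(a,l).
Restrictor pairs: (A1,L4) ✗  (A3,L4) ✗  (A4,L8) ✗  (A5,L7) ✗  (A6,L2) ✗  (A6,L4) ✗  (A7,L1) ✗
Counterexamples (restrictor pairs failing the scope): 7.

7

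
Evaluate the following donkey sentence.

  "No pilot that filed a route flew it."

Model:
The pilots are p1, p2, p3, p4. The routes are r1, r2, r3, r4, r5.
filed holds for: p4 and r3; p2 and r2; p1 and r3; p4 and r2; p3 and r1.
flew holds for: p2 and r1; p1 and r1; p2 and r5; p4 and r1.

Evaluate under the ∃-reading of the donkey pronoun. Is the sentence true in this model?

"it" takes "a route" as antecedent — a donkey pronoun bound across the clause boundary.
Truth condition: for no (p,r) with filed(p,r) does flew(p,r) hold.
Restrictor pairs — does the scope hold? (p1,r3):fails  (p2,r2):fails  (p3,r1):fails  (p4,r2):fails  (p4,r3):fails
Scope holds for no restrictor pair, so the sentence is true.

True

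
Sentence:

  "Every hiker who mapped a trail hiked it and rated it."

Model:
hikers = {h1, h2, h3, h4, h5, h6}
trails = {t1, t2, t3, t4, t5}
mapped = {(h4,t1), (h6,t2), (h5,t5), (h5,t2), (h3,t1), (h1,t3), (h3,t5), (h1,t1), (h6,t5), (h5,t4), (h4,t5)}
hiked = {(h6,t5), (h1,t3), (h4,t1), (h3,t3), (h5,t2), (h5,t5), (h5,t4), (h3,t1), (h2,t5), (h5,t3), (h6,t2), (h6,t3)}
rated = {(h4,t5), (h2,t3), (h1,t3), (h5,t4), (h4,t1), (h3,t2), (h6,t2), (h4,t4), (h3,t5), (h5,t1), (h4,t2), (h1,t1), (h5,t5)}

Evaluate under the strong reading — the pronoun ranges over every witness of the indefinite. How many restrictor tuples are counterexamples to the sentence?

"it" takes "a trail" as antecedent — a donkey pronoun bound across the clause boundary.
Strong reading: for every (h,t) with mapped(h,t), hiked(h,t) ∧ rated(h,t).
Restrictor pairs: (h1,t1) ✗  (h1,t3) ✓  (h3,t1) ✗  (h3,t5) ✗  (h4,t1) ✓  (h4,t5) ✗  (h5,t2) ✗  (h5,t4) ✓  (h5,t5) ✓  (h6,t2) ✓  (h6,t5) ✗
Counterexamples (restrictor pairs failing the scope): 6.

6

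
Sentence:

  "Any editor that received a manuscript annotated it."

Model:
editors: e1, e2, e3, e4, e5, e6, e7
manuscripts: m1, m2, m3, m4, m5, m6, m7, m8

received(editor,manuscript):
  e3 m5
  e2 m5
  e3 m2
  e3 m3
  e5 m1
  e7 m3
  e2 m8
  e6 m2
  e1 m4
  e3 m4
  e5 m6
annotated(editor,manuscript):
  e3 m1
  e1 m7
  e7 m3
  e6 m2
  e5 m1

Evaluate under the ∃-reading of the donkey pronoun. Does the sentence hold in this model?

"it" takes "a manuscript" as antecedent — a donkey pronoun bound across the clause boundary.
Weak reading: every editor e with some received-manuscript has at least one received-manuscript m such that annotated(e,m).
Per editor: e1:✗  e2:✗  e3:✗  e5:✓  e6:✓  e7:✓
e1 has no witness among its received-manuscripts.

False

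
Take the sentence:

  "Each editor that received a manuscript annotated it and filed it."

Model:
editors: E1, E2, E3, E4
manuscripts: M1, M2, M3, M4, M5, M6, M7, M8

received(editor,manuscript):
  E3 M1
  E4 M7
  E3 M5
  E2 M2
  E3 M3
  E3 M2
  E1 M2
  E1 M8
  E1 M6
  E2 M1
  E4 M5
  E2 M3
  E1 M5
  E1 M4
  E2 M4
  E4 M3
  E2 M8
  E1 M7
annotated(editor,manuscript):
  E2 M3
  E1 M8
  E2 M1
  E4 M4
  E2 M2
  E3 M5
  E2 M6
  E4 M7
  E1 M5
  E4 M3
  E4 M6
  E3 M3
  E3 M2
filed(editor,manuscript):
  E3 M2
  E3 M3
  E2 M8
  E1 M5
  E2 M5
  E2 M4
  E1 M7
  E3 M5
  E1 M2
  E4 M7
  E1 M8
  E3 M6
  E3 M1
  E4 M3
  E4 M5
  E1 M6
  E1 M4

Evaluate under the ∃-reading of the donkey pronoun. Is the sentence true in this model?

"it" takes "a manuscript" as antecedent — a donkey pronoun bound across the clause boundary.
Weak reading: every editor e with some received-manuscript has at least one received-manuscript m such that annotated(e,m) ∧ filed(e,m).
Per editor: E1:✓  E2:✗  E3:✓  E4:✓
E2 has no witness among its received-manuscripts.

False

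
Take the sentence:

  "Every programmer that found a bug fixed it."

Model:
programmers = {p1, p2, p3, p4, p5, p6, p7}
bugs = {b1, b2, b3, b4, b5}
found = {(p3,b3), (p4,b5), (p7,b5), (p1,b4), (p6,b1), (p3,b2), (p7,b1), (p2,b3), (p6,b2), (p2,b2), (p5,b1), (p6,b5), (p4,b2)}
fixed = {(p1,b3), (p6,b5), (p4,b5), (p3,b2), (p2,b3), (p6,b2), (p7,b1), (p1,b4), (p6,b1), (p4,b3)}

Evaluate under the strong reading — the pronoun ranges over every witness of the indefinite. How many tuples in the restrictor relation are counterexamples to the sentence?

"it" takes "a bug" as antecedent — a donkey pronoun bound across the clause boundary.
Strong reading: for every (p,b) with found(p,b), fixed(p,b).
Restrictor pairs: (p1,b4) ✓  (p2,b2) ✗  (p2,b3) ✓  (p3,b2) ✓  (p3,b3) ✗  (p4,b2) ✗  (p4,b5) ✓  (p5,b1) ✗  (p6,b1) ✓  (p6,b2) ✓  (p6,b5) ✓  (p7,b1) ✓  (p7,b5) ✗
Counterexamples (restrictor pairs failing the scope): 5.

5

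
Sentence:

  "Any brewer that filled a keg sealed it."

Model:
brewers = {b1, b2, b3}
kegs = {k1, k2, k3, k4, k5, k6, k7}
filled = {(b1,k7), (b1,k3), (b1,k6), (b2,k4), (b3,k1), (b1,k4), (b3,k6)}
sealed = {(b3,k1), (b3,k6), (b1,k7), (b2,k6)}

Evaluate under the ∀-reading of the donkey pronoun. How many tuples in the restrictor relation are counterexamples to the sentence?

4

"it" takes "a keg" as antecedent — a donkey pronoun bound across the clause boundary.
Strong reading: for every (b,k) with filled(b,k), sealed(b,k).
Restrictor pairs: (b1,k3) ✗  (b1,k4) ✗  (b1,k6) ✗  (b1,k7) ✓  (b2,k4) ✗  (b3,k1) ✓  (b3,k6) ✓
Counterexamples (restrictor pairs failing the scope): 4.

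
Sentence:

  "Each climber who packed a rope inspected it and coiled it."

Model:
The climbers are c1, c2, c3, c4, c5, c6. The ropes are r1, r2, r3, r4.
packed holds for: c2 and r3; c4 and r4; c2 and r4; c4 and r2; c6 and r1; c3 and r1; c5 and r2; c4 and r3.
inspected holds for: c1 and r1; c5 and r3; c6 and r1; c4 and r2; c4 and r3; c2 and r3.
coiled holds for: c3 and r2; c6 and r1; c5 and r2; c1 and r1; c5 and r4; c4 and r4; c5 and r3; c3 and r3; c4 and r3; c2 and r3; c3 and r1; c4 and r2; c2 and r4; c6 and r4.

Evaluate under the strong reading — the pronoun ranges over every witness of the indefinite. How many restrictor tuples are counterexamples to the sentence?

"it" takes "a rope" as antecedent — a donkey pronoun bound across the clause boundary.
Strong reading: for every (c,r) with packed(c,r), inspected(c,r) ∧ coiled(c,r).
Restrictor pairs: (c2,r3) ✓  (c2,r4) ✗  (c3,r1) ✗  (c4,r2) ✓  (c4,r3) ✓  (c4,r4) ✗  (c5,r2) ✗  (c6,r1) ✓
Counterexamples (restrictor pairs failing the scope): 4.

4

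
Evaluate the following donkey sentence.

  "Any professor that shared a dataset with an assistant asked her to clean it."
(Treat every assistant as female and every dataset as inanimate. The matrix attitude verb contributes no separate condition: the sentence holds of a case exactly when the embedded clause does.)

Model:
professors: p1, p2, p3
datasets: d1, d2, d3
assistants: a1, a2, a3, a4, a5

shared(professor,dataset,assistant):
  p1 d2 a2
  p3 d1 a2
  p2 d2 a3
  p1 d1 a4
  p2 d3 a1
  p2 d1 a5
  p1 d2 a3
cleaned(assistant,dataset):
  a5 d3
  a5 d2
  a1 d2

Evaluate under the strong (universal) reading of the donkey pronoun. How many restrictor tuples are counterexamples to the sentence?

7

"her" takes "an assistant" as antecedent and "it" takes "a dataset"; both are donkey pronouns co-varying with the restrictor.
Strong reading: for every (p,d,a) with shared(p,d,a), cleaned(a,d).
Restrictor triples: (p1,d1,a4)→cleaned(a4,d1) ✗  (p1,d2,a2)→cleaned(a2,d2) ✗  (p1,d2,a3)→cleaned(a3,d2) ✗  (p2,d1,a5)→cleaned(a5,d1) ✗  (p2,d2,a3)→cleaned(a3,d2) ✗  (p2,d3,a1)→cleaned(a1,d3) ✗  (p3,d1,a2)→cleaned(a2,d1) ✗
Counterexamples (restrictor triples failing the scope): 7.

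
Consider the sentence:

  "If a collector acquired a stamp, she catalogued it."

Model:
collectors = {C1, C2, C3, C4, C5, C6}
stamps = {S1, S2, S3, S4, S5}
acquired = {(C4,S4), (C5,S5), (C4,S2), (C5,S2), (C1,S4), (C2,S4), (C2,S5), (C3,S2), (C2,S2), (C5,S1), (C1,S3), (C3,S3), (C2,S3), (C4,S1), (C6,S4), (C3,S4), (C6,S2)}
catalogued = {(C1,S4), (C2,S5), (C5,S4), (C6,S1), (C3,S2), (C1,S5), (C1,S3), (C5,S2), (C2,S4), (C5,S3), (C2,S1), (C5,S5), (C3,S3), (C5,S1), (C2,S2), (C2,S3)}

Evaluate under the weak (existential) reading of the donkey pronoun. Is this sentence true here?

"it" takes "a stamp" as antecedent — a donkey pronoun bound across the clause boundary.
Weak reading: every collector c with some acquired-stamp has at least one acquired-stamp s such that catalogued(c,s).
Per collector: C1:✓  C2:✓  C3:✓  C4:✗  C5:✓  C6:✗
C4 has no witness among its acquired-stamps.

False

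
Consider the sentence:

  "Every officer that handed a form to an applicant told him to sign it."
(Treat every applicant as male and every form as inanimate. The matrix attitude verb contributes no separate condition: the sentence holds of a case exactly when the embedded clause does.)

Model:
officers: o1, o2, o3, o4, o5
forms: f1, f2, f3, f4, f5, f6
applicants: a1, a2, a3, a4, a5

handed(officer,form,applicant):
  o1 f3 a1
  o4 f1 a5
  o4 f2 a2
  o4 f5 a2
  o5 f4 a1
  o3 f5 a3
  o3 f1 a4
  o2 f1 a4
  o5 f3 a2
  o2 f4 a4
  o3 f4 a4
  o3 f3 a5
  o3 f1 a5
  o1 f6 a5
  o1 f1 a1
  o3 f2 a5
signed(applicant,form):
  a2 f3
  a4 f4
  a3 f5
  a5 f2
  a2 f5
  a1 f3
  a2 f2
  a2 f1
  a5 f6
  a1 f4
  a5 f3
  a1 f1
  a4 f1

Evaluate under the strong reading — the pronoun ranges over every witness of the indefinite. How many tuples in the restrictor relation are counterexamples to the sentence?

"him" takes "an applicant" as antecedent and "it" takes "a form"; both are donkey pronouns co-varying with the restrictor.
Strong reading: for every (o,f,a) with handed(o,f,a), signed(a,f).
Restrictor triples: (o1,f1,a1)→signed(a1,f1) ✓  (o1,f3,a1)→signed(a1,f3) ✓  (o1,f6,a5)→signed(a5,f6) ✓  (o2,f1,a4)→signed(a4,f1) ✓  (o2,f4,a4)→signed(a4,f4) ✓  (o3,f1,a4)→signed(a4,f1) ✓  (o3,f1,a5)→signed(a5,f1) ✗  (o3,f2,a5)→signed(a5,f2) ✓  (o3,f3,a5)→signed(a5,f3) ✓  (o3,f4,a4)→signed(a4,f4) ✓  (o3,f5,a3)→signed(a3,f5) ✓  (o4,f1,a5)→signed(a5,f1) ✗  (o4,f2,a2)→signed(a2,f2) ✓  (o4,f5,a2)→signed(a2,f5) ✓  (o5,f3,a2)→signed(a2,f3) ✓  (o5,f4,a1)→signed(a1,f4) ✓
Counterexamples (restrictor triples failing the scope): 2.

2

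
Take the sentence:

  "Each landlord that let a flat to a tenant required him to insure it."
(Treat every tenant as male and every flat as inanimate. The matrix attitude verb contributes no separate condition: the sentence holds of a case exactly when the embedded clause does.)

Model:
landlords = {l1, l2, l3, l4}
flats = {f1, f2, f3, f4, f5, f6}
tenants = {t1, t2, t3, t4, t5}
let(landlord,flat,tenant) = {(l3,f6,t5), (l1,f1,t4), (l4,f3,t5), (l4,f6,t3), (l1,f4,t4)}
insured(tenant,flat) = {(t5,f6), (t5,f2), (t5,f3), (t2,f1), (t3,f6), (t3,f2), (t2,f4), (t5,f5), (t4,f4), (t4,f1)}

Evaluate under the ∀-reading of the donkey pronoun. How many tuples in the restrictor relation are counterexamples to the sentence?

"him" takes "a tenant" as antecedent and "it" takes "a flat"; both are donkey pronouns co-varying with the restrictor.
Strong reading: for every (l,f,t) with let(l,f,t), insured(t,f).
Restrictor triples: (l1,f1,t4)→insured(t4,f1) ✓  (l1,f4,t4)→insured(t4,f4) ✓  (l3,f6,t5)→insured(t5,f6) ✓  (l4,f3,t5)→insured(t5,f3) ✓  (l4,f6,t3)→insured(t3,f6) ✓
Counterexamples (restrictor triples failing the scope): 0.

0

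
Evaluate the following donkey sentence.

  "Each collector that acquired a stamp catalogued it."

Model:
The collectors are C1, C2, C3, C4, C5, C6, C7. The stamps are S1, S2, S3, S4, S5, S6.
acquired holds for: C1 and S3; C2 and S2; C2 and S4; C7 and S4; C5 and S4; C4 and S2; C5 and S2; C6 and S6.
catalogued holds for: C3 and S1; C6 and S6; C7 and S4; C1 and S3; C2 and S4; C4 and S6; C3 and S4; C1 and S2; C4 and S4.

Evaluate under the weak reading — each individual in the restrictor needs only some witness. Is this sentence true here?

False

"it" takes "a stamp" as antecedent — a donkey pronoun bound across the clause boundary.
Weak reading: every collector c with some acquired-stamp has at least one acquired-stamp s such that catalogued(c,s).
Per collector: C1:✓  C2:✓  C4:✗  C5:✗  C6:✓  C7:✓
C4 has no witness among its acquired-stamps.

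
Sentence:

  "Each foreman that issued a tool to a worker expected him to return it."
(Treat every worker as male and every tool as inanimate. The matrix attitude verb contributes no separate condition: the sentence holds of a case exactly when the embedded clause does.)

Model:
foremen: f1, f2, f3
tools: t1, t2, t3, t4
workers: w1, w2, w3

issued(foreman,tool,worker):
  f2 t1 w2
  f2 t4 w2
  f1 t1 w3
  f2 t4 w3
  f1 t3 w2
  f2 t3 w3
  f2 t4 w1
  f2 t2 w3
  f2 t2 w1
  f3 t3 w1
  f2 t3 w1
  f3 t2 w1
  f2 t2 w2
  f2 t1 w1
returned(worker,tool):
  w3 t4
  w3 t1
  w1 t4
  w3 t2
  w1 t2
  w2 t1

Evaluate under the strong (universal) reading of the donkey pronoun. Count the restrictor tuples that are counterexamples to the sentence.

7

"him" takes "a worker" as antecedent and "it" takes "a tool"; both are donkey pronouns co-varying with the restrictor.
Strong reading: for every (f,t,w) with issued(f,t,w), returned(w,t).
Restrictor triples: (f1,t1,w3)→returned(w3,t1) ✓  (f1,t3,w2)→returned(w2,t3) ✗  (f2,t1,w1)→returned(w1,t1) ✗  (f2,t1,w2)→returned(w2,t1) ✓  (f2,t2,w1)→returned(w1,t2) ✓  (f2,t2,w2)→returned(w2,t2) ✗  (f2,t2,w3)→returned(w3,t2) ✓  (f2,t3,w1)→returned(w1,t3) ✗  (f2,t3,w3)→returned(w3,t3) ✗  (f2,t4,w1)→returned(w1,t4) ✓  (f2,t4,w2)→returned(w2,t4) ✗  (f2,t4,w3)→returned(w3,t4) ✓  (f3,t2,w1)→returned(w1,t2) ✓  (f3,t3,w1)→returned(w1,t3) ✗
Counterexamples (restrictor triples failing the scope): 7.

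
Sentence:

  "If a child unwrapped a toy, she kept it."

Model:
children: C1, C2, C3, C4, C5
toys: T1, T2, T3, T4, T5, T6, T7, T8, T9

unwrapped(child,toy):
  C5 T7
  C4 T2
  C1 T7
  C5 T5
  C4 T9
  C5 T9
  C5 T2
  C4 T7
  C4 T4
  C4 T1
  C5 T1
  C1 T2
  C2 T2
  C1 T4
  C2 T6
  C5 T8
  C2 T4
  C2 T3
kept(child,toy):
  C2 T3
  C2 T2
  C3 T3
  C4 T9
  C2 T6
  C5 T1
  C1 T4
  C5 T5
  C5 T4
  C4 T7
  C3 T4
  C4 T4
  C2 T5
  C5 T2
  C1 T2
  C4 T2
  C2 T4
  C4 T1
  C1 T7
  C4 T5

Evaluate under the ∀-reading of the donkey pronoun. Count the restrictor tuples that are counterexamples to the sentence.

"it" takes "a toy" as antecedent — a donkey pronoun bound across the clause boundary.
Strong reading: for every (c,t) with unwrapped(c,t), kept(c,t).
Restrictor pairs: (C1,T2) ✓  (C1,T4) ✓  (C1,T7) ✓  (C2,T2) ✓  (C2,T3) ✓  (C2,T4) ✓  (C2,T6) ✓  (C4,T1) ✓  (C4,T2) ✓  (C4,T4) ✓  (C4,T7) ✓  (C4,T9) ✓  (C5,T1) ✓  (C5,T2) ✓  (C5,T5) ✓  (C5,T7) ✗  (C5,T8) ✗  (C5,T9) ✗
Counterexamples (restrictor pairs failing the scope): 3.

3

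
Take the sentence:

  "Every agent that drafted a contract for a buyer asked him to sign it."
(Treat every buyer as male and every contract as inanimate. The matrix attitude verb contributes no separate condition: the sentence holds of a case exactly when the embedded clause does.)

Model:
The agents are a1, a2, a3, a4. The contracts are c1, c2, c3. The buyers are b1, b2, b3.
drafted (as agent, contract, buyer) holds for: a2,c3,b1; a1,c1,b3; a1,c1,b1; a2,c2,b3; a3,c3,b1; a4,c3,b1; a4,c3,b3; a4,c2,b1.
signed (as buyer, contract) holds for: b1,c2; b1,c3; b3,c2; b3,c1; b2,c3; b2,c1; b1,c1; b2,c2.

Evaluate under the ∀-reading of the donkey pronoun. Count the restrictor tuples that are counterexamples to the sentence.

1

"him" takes "a buyer" as antecedent and "it" takes "a contract"; both are donkey pronouns co-varying with the restrictor.
Strong reading: for every (a,c,b) with drafted(a,c,b), signed(b,c).
Restrictor triples: (a1,c1,b1)→signed(b1,c1) ✓  (a1,c1,b3)→signed(b3,c1) ✓  (a2,c2,b3)→signed(b3,c2) ✓  (a2,c3,b1)→signed(b1,c3) ✓  (a3,c3,b1)→signed(b1,c3) ✓  (a4,c2,b1)→signed(b1,c2) ✓  (a4,c3,b1)→signed(b1,c3) ✓  (a4,c3,b3)→signed(b3,c3) ✗
Counterexamples (restrictor triples failing the scope): 1.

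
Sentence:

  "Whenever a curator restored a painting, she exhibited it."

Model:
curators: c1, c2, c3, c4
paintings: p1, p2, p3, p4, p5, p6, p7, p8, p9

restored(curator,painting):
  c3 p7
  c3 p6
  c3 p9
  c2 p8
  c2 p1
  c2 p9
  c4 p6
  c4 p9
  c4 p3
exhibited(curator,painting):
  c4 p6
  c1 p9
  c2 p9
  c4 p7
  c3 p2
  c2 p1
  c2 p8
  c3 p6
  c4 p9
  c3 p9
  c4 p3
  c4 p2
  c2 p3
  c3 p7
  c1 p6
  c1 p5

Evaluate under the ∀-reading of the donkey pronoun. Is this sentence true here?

"it" takes "a painting" as antecedent — a donkey pronoun bound across the clause boundary.
Strong reading: for every (c,p) with restored(c,p), exhibited(c,p).
Restrictor pairs: (c2,p1) ✓  (c2,p8) ✓  (c2,p9) ✓  (c3,p6) ✓  (c3,p7) ✓  (c3,p9) ✓  (c4,p3) ✓  (c4,p6) ✓  (c4,p9) ✓
Every restrictor pair satisfies the scope.

True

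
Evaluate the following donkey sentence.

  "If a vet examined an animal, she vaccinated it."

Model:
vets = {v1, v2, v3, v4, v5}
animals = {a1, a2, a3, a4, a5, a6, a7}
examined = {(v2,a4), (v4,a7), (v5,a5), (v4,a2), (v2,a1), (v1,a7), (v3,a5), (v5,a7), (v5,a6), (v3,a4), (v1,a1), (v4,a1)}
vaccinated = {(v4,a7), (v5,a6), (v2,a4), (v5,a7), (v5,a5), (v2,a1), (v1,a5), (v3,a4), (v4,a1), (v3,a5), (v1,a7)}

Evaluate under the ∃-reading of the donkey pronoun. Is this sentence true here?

True

"it" takes "an animal" as antecedent — a donkey pronoun bound across the clause boundary.
Weak reading: every vet v with some examined-animal has at least one examined-animal a such that vaccinated(v,a).
Per vet: v1:✓  v2:✓  v3:✓  v4:✓  v5:✓
Every vet in the restrictor has a witness.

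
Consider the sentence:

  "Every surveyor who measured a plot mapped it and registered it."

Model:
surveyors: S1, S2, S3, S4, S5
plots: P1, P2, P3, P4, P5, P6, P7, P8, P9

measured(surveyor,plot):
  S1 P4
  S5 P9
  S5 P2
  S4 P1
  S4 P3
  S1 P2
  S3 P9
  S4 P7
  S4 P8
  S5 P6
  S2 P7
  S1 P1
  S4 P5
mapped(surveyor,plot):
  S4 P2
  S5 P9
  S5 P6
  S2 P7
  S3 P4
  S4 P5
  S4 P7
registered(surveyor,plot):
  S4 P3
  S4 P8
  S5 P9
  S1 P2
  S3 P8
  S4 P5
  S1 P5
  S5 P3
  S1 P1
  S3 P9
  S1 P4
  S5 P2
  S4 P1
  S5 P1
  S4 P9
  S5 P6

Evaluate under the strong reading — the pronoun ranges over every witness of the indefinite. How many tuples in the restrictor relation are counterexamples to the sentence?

10

"it" takes "a plot" as antecedent — a donkey pronoun bound across the clause boundary.
Strong reading: for every (s,p) with measured(s,p), mapped(s,p) ∧ registered(s,p).
Restrictor pairs: (S1,P1) ✗  (S1,P2) ✗  (S1,P4) ✗  (S2,P7) ✗  (S3,P9) ✗  (S4,P1) ✗  (S4,P3) ✗  (S4,P5) ✓  (S4,P7) ✗  (S4,P8) ✗  (S5,P2) ✗  (S5,P6) ✓  (S5,P9) ✓
Counterexamples (restrictor pairs failing the scope): 10.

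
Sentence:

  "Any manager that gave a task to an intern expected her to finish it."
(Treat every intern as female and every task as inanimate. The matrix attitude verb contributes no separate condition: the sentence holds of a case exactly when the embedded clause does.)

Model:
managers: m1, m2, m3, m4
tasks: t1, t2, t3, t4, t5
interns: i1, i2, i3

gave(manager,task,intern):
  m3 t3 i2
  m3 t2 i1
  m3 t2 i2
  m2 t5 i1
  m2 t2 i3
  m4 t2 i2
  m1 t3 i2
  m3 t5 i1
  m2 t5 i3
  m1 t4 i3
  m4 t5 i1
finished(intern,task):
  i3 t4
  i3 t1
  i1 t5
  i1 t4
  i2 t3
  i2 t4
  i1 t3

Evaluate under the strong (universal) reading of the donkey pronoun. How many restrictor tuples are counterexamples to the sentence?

5

"her" takes "an intern" as antecedent and "it" takes "a task"; both are donkey pronouns co-varying with the restrictor.
Strong reading: for every (m,t,i) with gave(m,t,i), finished(i,t).
Restrictor triples: (m1,t3,i2)→finished(i2,t3) ✓  (m1,t4,i3)→finished(i3,t4) ✓  (m2,t2,i3)→finished(i3,t2) ✗  (m2,t5,i1)→finished(i1,t5) ✓  (m2,t5,i3)→finished(i3,t5) ✗  (m3,t2,i1)→finished(i1,t2) ✗  (m3,t2,i2)→finished(i2,t2) ✗  (m3,t3,i2)→finished(i2,t3) ✓  (m3,t5,i1)→finished(i1,t5) ✓  (m4,t2,i2)→finished(i2,t2) ✗  (m4,t5,i1)→finished(i1,t5) ✓
Counterexamples (restrictor triples failing the scope): 5.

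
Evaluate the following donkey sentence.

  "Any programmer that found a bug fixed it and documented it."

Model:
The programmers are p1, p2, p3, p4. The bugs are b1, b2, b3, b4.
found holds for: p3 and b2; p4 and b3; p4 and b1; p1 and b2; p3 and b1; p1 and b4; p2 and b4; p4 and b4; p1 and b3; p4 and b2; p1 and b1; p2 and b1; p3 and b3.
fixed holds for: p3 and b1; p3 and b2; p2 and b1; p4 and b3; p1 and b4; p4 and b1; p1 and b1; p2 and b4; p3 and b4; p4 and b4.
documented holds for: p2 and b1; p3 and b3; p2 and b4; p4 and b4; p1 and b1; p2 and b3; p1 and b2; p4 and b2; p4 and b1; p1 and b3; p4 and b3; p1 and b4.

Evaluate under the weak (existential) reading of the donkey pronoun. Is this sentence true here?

"it" takes "a bug" as antecedent — a donkey pronoun bound across the clause boundary.
Weak reading: every programmer p with some found-bug has at least one found-bug b such that fixed(p,b) ∧ documented(p,b).
Per programmer: p1:✓  p2:✓  p3:✗  p4:✓
p3 has no witness among its found-bugs.

False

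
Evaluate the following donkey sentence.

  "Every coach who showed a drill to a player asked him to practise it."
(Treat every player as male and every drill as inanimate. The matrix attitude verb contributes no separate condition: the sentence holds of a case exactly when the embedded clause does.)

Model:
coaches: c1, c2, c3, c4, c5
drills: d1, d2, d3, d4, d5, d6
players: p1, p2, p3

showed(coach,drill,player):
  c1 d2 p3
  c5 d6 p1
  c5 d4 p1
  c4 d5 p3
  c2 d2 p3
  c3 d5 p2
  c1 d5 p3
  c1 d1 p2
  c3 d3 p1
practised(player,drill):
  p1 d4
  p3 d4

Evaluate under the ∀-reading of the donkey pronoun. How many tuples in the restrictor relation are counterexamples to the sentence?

"him" takes "a player" as antecedent and "it" takes "a drill"; both are donkey pronouns co-varying with the restrictor.
Strong reading: for every (c,d,p) with showed(c,d,p), practised(p,d).
Restrictor triples: (c1,d1,p2)→practised(p2,d1) ✗  (c1,d2,p3)→practised(p3,d2) ✗  (c1,d5,p3)→practised(p3,d5) ✗  (c2,d2,p3)→practised(p3,d2) ✗  (c3,d3,p1)→practised(p1,d3) ✗  (c3,d5,p2)→practised(p2,d5) ✗  (c4,d5,p3)→practised(p3,d5) ✗  (c5,d4,p1)→practised(p1,d4) ✓  (c5,d6,p1)→practised(p1,d6) ✗
Counterexamples (restrictor triples failing the scope): 8.

8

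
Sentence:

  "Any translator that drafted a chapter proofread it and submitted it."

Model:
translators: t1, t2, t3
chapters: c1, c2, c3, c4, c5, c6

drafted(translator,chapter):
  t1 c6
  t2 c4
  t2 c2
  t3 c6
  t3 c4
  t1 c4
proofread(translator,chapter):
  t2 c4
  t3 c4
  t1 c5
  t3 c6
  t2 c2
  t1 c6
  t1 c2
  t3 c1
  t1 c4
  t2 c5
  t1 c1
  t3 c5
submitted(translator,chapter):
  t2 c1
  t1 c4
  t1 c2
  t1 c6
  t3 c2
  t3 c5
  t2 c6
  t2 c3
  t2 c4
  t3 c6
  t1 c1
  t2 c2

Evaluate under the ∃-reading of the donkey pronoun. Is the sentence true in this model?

True

"it" takes "a chapter" as antecedent — a donkey pronoun bound across the clause boundary.
Weak reading: every translator t with some drafted-chapter has at least one drafted-chapter c such that proofread(t,c) ∧ submitted(t,c).
Per translator: t1:✓  t2:✓  t3:✓
Every translator in the restrictor has a witness.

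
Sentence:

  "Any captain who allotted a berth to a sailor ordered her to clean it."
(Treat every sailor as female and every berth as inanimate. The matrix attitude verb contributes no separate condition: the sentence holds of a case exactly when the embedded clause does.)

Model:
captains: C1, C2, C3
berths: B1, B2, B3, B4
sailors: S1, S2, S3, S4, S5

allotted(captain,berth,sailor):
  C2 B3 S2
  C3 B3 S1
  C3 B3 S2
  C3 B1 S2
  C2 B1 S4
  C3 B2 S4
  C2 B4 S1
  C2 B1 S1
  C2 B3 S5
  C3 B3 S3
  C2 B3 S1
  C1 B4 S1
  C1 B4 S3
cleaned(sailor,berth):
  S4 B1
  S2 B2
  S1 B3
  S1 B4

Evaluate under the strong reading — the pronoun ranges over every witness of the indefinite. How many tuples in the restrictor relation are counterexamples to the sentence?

"her" takes "a sailor" as antecedent and "it" takes "a berth"; both are donkey pronouns co-varying with the restrictor.
Strong reading: for every (c,b,s) with allotted(c,b,s), cleaned(s,b).
Restrictor triples: (C1,B4,S1)→cleaned(S1,B4) ✓  (C1,B4,S3)→cleaned(S3,B4) ✗  (C2,B1,S1)→cleaned(S1,B1) ✗  (C2,B1,S4)→cleaned(S4,B1) ✓  (C2,B3,S1)→cleaned(S1,B3) ✓  (C2,B3,S2)→cleaned(S2,B3) ✗  (C2,B3,S5)→cleaned(S5,B3) ✗  (C2,B4,S1)→cleaned(S1,B4) ✓  (C3,B1,S2)→cleaned(S2,B1) ✗  (C3,B2,S4)→cleaned(S4,B2) ✗  (C3,B3,S1)→cleaned(S1,B3) ✓  (C3,B3,S2)→cleaned(S2,B3) ✗  (C3,B3,S3)→cleaned(S3,B3) ✗
Counterexamples (restrictor triples failing the scope): 8.

8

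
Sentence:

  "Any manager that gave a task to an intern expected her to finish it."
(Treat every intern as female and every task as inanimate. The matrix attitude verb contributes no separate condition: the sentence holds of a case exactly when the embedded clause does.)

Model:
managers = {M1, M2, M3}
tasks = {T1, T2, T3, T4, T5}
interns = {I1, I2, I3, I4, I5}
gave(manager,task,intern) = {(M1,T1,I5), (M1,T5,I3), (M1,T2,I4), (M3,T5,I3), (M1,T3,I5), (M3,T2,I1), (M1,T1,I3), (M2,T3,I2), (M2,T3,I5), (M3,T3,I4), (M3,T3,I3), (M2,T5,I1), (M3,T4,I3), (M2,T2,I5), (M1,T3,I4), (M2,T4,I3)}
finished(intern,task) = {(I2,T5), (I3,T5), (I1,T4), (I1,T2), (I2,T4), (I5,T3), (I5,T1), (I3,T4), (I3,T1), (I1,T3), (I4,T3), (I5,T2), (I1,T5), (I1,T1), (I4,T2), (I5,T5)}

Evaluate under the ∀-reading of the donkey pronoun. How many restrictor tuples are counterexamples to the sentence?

2

"her" takes "an intern" as antecedent and "it" takes "a task"; both are donkey pronouns co-varying with the restrictor.
Strong reading: for every (m,t,i) with gave(m,t,i), finished(i,t).
Restrictor triples: (M1,T1,I3)→finished(I3,T1) ✓  (M1,T1,I5)→finished(I5,T1) ✓  (M1,T2,I4)→finished(I4,T2) ✓  (M1,T3,I4)→finished(I4,T3) ✓  (M1,T3,I5)→finished(I5,T3) ✓  (M1,T5,I3)→finished(I3,T5) ✓  (M2,T2,I5)→finished(I5,T2) ✓  (M2,T3,I2)→finished(I2,T3) ✗  (M2,T3,I5)→finished(I5,T3) ✓  (M2,T4,I3)→finished(I3,T4) ✓  (M2,T5,I1)→finished(I1,T5) ✓  (M3,T2,I1)→finished(I1,T2) ✓  (M3,T3,I3)→finished(I3,T3) ✗  (M3,T3,I4)→finished(I4,T3) ✓  (M3,T4,I3)→finished(I3,T4) ✓  (M3,T5,I3)→finished(I3,T5) ✓
Counterexamples (restrictor triples failing the scope): 2.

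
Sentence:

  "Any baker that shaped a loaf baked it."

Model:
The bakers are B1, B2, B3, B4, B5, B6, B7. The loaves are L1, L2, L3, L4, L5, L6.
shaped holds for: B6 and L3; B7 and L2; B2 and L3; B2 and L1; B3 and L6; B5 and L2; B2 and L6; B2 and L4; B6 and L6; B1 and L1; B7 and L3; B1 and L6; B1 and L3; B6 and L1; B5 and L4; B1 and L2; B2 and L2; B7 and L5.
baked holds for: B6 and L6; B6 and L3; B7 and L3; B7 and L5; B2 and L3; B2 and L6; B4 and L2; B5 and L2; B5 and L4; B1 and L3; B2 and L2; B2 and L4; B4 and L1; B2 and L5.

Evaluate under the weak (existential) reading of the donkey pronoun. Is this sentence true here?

"it" takes "a loaf" as antecedent — a donkey pronoun bound across the clause boundary.
Weak reading: every baker b with some shaped-loaf has at least one shaped-loaf l such that baked(b,l).
Per baker: B1:✓  B2:✓  B3:✗  B5:✓  B6:✓  B7:✓
B3 has no witness among its shaped-loaves.

False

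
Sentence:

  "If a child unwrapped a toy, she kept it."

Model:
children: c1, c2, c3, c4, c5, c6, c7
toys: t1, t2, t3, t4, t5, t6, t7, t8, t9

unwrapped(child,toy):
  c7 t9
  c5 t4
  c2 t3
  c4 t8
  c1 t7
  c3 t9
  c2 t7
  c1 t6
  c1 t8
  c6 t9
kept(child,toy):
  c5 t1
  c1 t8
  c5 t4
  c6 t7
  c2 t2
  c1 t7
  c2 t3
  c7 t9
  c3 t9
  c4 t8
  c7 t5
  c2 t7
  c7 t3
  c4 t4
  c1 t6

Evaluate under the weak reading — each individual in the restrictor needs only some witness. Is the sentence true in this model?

"it" takes "a toy" as antecedent — a donkey pronoun bound across the clause boundary.
Weak reading: every child c with some unwrapped-toy has at least one unwrapped-toy t such that kept(c,t).
Per child: c1:✓  c2:✓  c3:✓  c4:✓  c5:✓  c6:✗  c7:✓
c6 has no witness among its unwrapped-toys.

False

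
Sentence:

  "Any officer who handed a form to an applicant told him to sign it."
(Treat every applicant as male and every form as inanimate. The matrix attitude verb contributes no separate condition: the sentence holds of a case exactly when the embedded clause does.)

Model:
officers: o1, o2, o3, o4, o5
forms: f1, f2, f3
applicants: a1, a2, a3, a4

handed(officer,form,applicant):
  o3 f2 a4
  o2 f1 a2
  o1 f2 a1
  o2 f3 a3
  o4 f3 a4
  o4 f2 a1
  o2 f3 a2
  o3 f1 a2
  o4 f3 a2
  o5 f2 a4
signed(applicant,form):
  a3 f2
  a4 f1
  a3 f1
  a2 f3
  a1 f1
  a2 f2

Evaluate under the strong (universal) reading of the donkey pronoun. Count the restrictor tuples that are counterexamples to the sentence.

8

"him" takes "an applicant" as antecedent and "it" takes "a form"; both are donkey pronouns co-varying with the restrictor.
Strong reading: for every (o,f,a) with handed(o,f,a), signed(a,f).
Restrictor triples: (o1,f2,a1)→signed(a1,f2) ✗  (o2,f1,a2)→signed(a2,f1) ✗  (o2,f3,a2)→signed(a2,f3) ✓  (o2,f3,a3)→signed(a3,f3) ✗  (o3,f1,a2)→signed(a2,f1) ✗  (o3,f2,a4)→signed(a4,f2) ✗  (o4,f2,a1)→signed(a1,f2) ✗  (o4,f3,a2)→signed(a2,f3) ✓  (o4,f3,a4)→signed(a4,f3) ✗  (o5,f2,a4)→signed(a4,f2) ✗
Counterexamples (restrictor triples failing the scope): 8.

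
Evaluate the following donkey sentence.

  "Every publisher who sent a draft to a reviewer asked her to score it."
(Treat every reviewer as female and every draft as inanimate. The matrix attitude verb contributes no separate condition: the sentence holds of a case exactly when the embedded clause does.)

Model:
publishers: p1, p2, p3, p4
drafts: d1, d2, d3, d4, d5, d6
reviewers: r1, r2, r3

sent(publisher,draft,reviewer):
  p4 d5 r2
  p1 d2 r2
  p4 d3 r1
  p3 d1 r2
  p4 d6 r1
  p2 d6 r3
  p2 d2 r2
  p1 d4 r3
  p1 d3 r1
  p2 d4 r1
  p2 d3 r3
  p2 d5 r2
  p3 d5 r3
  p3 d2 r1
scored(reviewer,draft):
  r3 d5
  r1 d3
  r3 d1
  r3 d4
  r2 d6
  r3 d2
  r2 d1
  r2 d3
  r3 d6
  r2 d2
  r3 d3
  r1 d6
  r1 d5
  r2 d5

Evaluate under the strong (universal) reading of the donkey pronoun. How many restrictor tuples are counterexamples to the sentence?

2

"her" takes "a reviewer" as antecedent and "it" takes "a draft"; both are donkey pronouns co-varying with the restrictor.
Strong reading: for every (p,d,r) with sent(p,d,r), scored(r,d).
Restrictor triples: (p1,d2,r2)→scored(r2,d2) ✓  (p1,d3,r1)→scored(r1,d3) ✓  (p1,d4,r3)→scored(r3,d4) ✓  (p2,d2,r2)→scored(r2,d2) ✓  (p2,d3,r3)→scored(r3,d3) ✓  (p2,d4,r1)→scored(r1,d4) ✗  (p2,d5,r2)→scored(r2,d5) ✓  (p2,d6,r3)→scored(r3,d6) ✓  (p3,d1,r2)→scored(r2,d1) ✓  (p3,d2,r1)→scored(r1,d2) ✗  (p3,d5,r3)→scored(r3,d5) ✓  (p4,d3,r1)→scored(r1,d3) ✓  (p4,d5,r2)→scored(r2,d5) ✓  (p4,d6,r1)→scored(r1,d6) ✓
Counterexamples (restrictor triples failing the scope): 2.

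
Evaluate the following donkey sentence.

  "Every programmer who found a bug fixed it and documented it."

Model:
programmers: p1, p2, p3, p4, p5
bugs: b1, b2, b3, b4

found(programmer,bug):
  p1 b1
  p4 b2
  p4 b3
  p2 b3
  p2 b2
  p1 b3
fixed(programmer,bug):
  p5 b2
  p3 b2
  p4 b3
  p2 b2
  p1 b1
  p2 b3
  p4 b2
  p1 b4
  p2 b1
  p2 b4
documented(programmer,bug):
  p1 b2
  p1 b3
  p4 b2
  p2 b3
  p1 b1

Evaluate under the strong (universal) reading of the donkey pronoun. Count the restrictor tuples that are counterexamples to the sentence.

3

"it" takes "a bug" as antecedent — a donkey pronoun bound across the clause boundary.
Strong reading: for every (p,b) with found(p,b), fixed(p,b) ∧ documented(p,b).
Restrictor pairs: (p1,b1) ✓  (p1,b3) ✗  (p2,b2) ✗  (p2,b3) ✓  (p4,b2) ✓  (p4,b3) ✗
Counterexamples (restrictor pairs failing the scope): 3.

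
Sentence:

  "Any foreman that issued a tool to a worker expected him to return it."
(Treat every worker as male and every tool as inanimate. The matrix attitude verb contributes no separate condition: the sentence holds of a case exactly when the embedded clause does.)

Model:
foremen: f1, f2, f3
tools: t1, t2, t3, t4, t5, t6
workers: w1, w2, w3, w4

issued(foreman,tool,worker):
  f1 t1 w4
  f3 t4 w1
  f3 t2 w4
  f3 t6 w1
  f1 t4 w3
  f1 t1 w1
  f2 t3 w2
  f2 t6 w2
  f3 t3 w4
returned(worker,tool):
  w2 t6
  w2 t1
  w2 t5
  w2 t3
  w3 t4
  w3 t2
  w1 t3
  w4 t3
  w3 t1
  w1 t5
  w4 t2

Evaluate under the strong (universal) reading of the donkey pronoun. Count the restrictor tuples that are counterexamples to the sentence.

4

"him" takes "a worker" as antecedent and "it" takes "a tool"; both are donkey pronouns co-varying with the restrictor.
Strong reading: for every (f,t,w) with issued(f,t,w), returned(w,t).
Restrictor triples: (f1,t1,w1)→returned(w1,t1) ✗  (f1,t1,w4)→returned(w4,t1) ✗  (f1,t4,w3)→returned(w3,t4) ✓  (f2,t3,w2)→returned(w2,t3) ✓  (f2,t6,w2)→returned(w2,t6) ✓  (f3,t2,w4)→returned(w4,t2) ✓  (f3,t3,w4)→returned(w4,t3) ✓  (f3,t4,w1)→returned(w1,t4) ✗  (f3,t6,w1)→returned(w1,t6) ✗
Counterexamples (restrictor triples failing the scope): 4.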